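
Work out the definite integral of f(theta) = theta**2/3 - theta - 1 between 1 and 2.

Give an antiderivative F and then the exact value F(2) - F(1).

The integrand splits into summands that can be handled one at a time.
F(theta) = theta**3/9 - theta**2/2 - theta is an antiderivative of f.
Check: d/dtheta[theta**3/9 - theta**2/2 - theta] = theta**2/3 - theta - 1 = f(theta).
F(2) = -28/9; F(1) = -25/18.
Integral = F(2) - F(1) = -31/18.

Antiderivative: F(theta) = theta**3/9 - theta**2/2 - theta; value = -31/18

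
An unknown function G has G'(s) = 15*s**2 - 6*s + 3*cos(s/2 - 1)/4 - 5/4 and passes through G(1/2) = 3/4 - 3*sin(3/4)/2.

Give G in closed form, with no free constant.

Integrate term by term and add the pieces.
A general antiderivative is 5*s**3 - 3*s**2 - 5*s/4 + 3*sin(s/2 - 1)/2 - 1/2 + C.
The condition gives C = 3/4 - 3*sin(3/4)/2 - (-5/4 - 3*sin(3/4)/2) = 2.
So G(s) = 5*s**3 - 3*s**2 - 5*s/4 + 3*sin(s/2 - 1)/2 + 3/2.
Check: d/ds[5*s**3 - 3*s**2 - 5*s/4 + 3*sin(s/2 - 1)/2 + 3/2] = 15*s**2 - 6*s + 3*cos(s/2 - 1)/4 - 5/4 = G'(s).

G(s) = 5*s**3 - 3*s**2 - 5*s/4 + 3*sin(s/2 - 1)/2 + 3/2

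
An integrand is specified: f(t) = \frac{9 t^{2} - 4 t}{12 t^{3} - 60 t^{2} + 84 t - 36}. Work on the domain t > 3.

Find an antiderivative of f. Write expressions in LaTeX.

An antiderivative is F(t) = \frac{23 \log{\left(t - 3 \right)}}{16} - \frac{11 \log{\left(t - 1 \right)}}{16} + \frac{5}{24 t - 24}.

Factor the denominator (12 \left(t - 3\right) \left(t - 1\right)^{2}) and decompose: f = - \frac{11}{16 \left(t - 1\right)} - \frac{5}{24 \left(t - 1\right)^{2}} + \frac{23}{16 \left(t - 3\right)}; each piece integrates to a log, atan, or power term.
Check: d/dt[\frac{23 \log{\left(t - 3 \right)}}{16} - \frac{11 \log{\left(t - 1 \right)}}{16} + \frac{5}{24 t - 24}] = \frac{9 t^{2} - 4 t}{12 t^{3} - 60 t^{2} + 84 t - 36} = f(t).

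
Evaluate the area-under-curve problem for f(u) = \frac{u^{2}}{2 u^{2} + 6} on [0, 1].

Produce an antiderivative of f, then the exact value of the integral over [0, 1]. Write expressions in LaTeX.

Antiderivative: F(u) = \frac{u - \sqrt{3} \operatorname{atan}{\left(\frac{\sqrt{3} u}{3} \right)}}{2}; value = - \frac{\sqrt{3} \pi}{12} + \frac{1}{2}

Recover f(u) by differentiating a candidate F(u); any mismatch rules it out.
F(u) = \frac{u - \sqrt{3} \operatorname{atan}{\left(\frac{\sqrt{3} u}{3} \right)}}{2} is an antiderivative of f.
Check: d/du[\frac{u - \sqrt{3} \operatorname{atan}{\left(\frac{\sqrt{3} u}{3} \right)}}{2}] = \frac{u^{2}}{2 u^{2} + 6} = f(u).
F(1) = - \frac{\sqrt{3} \pi}{12} + \frac{1}{2}; F(0) = 0.
Integral = F(1) - F(0) = - \frac{\sqrt{3} \pi}{12} + \frac{1}{2}.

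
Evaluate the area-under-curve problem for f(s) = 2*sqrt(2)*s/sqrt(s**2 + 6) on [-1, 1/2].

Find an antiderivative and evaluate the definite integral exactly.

Antiderivative: F(s) = 4*sqrt(s**2/2 + 3); value = -2*sqrt(14) + 5*sqrt(2)

The substitution u = s**2/2 + 3 works: f is exactly (dF/du)*(du/ds) for that inner function.
F(s) = 4*sqrt(s**2/2 + 3) is an antiderivative of f.
Check: d/ds[4*sqrt(s**2/2 + 3)] = 2*sqrt(2)*s/sqrt(s**2 + 6) = f(s).
F(1/2) = 5*sqrt(2); F(-1) = 2*sqrt(14).
Integral = F(1/2) - F(-1) = -2*sqrt(14) + 5*sqrt(2).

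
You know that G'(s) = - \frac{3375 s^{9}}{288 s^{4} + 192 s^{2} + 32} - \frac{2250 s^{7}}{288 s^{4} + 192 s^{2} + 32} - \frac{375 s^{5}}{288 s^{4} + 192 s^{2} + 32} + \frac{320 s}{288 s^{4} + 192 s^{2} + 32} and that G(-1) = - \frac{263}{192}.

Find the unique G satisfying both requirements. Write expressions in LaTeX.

The integrand splits into summands that can be handled one at a time.
A general antiderivative is - \frac{125 s^{6}}{64} - \frac{5}{3 \left(3 s^{2} + 1\right)} + C.
The condition gives C = - \frac{263}{192} - (- \frac{455}{192}) = 1.
So G(s) = \frac{- 1125 s^{8} - 375 s^{6} + 576 s^{2} - 128}{576 s^{2} + 192}.
Check: d/ds[\frac{- 1125 s^{8} - 375 s^{6} + 576 s^{2} - 128}{576 s^{2} + 192}] = \frac{- 3375 s^{9} - 2250 s^{7} - 375 s^{5} + 320 s}{288 s^{4} + 192 s^{2} + 32}, which equals G'(s).

G(s) = \frac{- 1125 s^{8} - 375 s^{6} + 576 s^{2} - 128}{576 s^{2} + 192}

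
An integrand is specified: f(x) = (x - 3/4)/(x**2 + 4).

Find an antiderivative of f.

An antiderivative is F(x) = (4*log(x**2 + 4) - 3*atan(x/2))/8.

Whatever form F(x) takes, F'(x) = f(x) is non-negotiable.
Check: d/dx[(4*log(x**2 + 4) - 3*atan(x/2))/8] = (4*x - 3)/(4*x**2 + 16), which equals f(x).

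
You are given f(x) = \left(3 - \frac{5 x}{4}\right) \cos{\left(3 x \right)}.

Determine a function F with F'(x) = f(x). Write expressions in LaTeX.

For F(x) to be correct the identity F'(x) - f(x) = 0 must hold.
Check: d/dx[- \frac{5 x \sin{\left(3 x \right)}}{12} + \sin{\left(3 x \right)} - \frac{5 \cos{\left(3 x \right)}}{36}] = - \frac{5 x \cos{\left(3 x \right)}}{4} + 3 \cos{\left(3 x \right)}, which equals f(x).

An antiderivative is F(x) = - \frac{5 x \sin{\left(3 x \right)}}{12} + \sin{\left(3 x \right)} - \frac{5 \cos{\left(3 x \right)}}{36}.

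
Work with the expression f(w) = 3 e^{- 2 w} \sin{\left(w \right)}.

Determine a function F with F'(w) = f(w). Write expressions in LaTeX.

A candidate is checked by its d/dw: the result must match f(w).
Check: d/dw[\frac{3 \left(- 2 \sin{\left(w \right)} - \cos{\left(w \right)}\right) e^{- 2 w}}{5}] = 3 e^{- 2 w} \sin{\left(w \right)} = f(w).

An antiderivative is F(w) = \frac{3 \left(- 2 \sin{\left(w \right)} - \cos{\left(w \right)}\right) e^{- 2 w}}{5}.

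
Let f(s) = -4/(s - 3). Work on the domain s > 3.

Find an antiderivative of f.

Since d/ds undoes antidifferentiation here, F'(s) = f(s) is required of F(s).
Check: d/ds[-4*log(s/2 - 3/2)] = -4/(s - 3) = f(s).

An antiderivative is F(s) = -4*log(s/2 - 3/2).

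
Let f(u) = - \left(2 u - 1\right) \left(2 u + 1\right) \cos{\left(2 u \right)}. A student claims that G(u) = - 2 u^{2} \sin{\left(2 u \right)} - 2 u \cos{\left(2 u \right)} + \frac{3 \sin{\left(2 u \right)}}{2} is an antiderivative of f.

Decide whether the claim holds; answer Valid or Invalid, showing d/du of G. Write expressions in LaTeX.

Valid: G'(u) = f(u).

d/du[G] = - 4 u^{2} \cos{\left(2 u \right)} + \cos{\left(2 u \right)}
This equals f(u) exactly, so the claim holds.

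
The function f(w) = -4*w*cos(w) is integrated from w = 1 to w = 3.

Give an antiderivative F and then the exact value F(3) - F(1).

Antiderivative: F(w) = -4*w*sin(w) - 4*cos(w); value = -12*sin(3) + 4*cos(1) + 4*sin(1) - 4*cos(3)

Recover f(w) by differentiating a candidate F(w); any mismatch rules it out.
F(w) = -4*w*sin(w) - 4*cos(w) is an antiderivative of f.
Check: d/dw[-4*w*sin(w) - 4*cos(w)] = -4*w*cos(w) = f(w).
F(3) = -12*sin(3) - 4*cos(3); F(1) = -4*sin(1) - 4*cos(1).
Integral = F(3) - F(1) = -12*sin(3) + 4*cos(1) + 4*sin(1) - 4*cos(3).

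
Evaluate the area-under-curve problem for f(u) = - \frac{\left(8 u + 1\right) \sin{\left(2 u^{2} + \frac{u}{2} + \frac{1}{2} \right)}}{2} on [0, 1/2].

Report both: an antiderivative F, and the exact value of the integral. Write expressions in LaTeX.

Antiderivative: F(u) = \cos{\left(2 u^{2} + \frac{u}{2} + \frac{1}{2} \right)}; value = - \cos{\left(\frac{1}{2} \right)} + \cos{\left(\frac{5}{4} \right)}

The substitution w = 2 u^{2} + \frac{u}{2} + \frac{1}{2} works: f is exactly (dF/dw)*(dw/du) for that inner function.
F(u) = \cos{\left(2 u^{2} + \frac{u}{2} + \frac{1}{2} \right)} is an antiderivative of f.
Check: d/du[\cos{\left(2 u^{2} + \frac{u}{2} + \frac{1}{2} \right)}] = - 4 u \sin{\left(2 u^{2} + \frac{u}{2} + \frac{1}{2} \right)} - \frac{\sin{\left(2 u^{2} + \frac{u}{2} + \frac{1}{2} \right)}}{2}, which equals f(u).
F(1/2) = \cos{\left(\frac{5}{4} \right)}; F(0) = \cos{\left(\frac{1}{2} \right)}.
Integral = F(1/2) - F(0) = - \cos{\left(\frac{1}{2} \right)} + \cos{\left(\frac{5}{4} \right)}.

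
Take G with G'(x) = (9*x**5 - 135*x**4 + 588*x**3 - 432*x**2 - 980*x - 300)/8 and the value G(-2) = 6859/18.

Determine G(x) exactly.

The substitution u = x**2/2 - 3*x - 5/3 works: G'(x) is exactly (dG/du)*(du/dx) for that inner function.
A general antiderivative is 3*(x**2/2 - 3*x - 5/3)**3/2 + C.
The condition gives C = 6859/18 - (6859/18) = 0.
So G(x) = 3*x**6/16 - 27*x**5/8 + 147*x**4/8 - 18*x**3 - 245*x**2/4 - 75*x/2 - 125/18.
Check: d/dx[3*x**6/16 - 27*x**5/8 + 147*x**4/8 - 18*x**3 - 245*x**2/4 - 75*x/2 - 125/18] = 9*x**5/8 - 135*x**4/8 + 147*x**3/2 - 54*x**2 - 245*x/2 - 75/2, which equals G'(x).

G(x) = 3*x**6/16 - 27*x**5/8 + 147*x**4/8 - 18*x**3 - 245*x**2/4 - 75*x/2 - 125/18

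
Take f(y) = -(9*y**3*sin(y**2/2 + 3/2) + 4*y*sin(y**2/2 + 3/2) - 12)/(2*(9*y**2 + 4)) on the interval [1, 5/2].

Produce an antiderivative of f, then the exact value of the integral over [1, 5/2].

Antiderivative: F(y) = (cos(y**2/2 + 3/2) + 2*atan(3*y/2))/2; value = -atan(3/2) + cos(37/8)/2 - cos(2)/2 + atan(15/4)

A first test for any F(y): its y-derivative must equal f(y) identically.
F(y) = (cos(y**2/2 + 3/2) + 2*atan(3*y/2))/2 is an antiderivative of f.
Check: d/dy[(cos(y**2/2 + 3/2) + 2*atan(3*y/2))/2] = (-9*y**3*sin(y**2/2 + 3/2) - 4*y*sin(y**2/2 + 3/2) + 12)/(18*y**2 + 8), which equals f(y).
F(5/2) = cos(37/8)/2 + atan(15/4); F(1) = cos(2)/2 + atan(3/2).
Integral = F(5/2) - F(1) = -atan(3/2) + cos(37/8)/2 - cos(2)/2 + atan(15/4).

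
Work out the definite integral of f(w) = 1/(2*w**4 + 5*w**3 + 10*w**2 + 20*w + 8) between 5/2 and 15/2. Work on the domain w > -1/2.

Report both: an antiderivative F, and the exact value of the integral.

Antiderivative: F(w) = -(-64*log(w + 1/2) + 34*log(w + 2) + 15*log(w**2 + 4) + 18*atan(w/2))/816; value = -log(19/2)/24 - 4*log(3)/51 - 5*log(241/4)/272 - 3*atan(15/4)/136 + 3*atan(5/4)/136 + 5*log(41/4)/272 + log(9/2)/24 + 4*log(8)/51

The denominator factors as (w + 2)*(2*w + 1)*(w**2 + 4); partial fractions split f into directly integrable pieces: -(5*w + 6)/(136*(w**2 + 4)) + 8/(51*(2*w + 1)) - 1/(24*(w + 2)).
F(w) = -(-64*log(w + 1/2) + 34*log(w + 2) + 15*log(w**2 + 4) + 18*atan(w/2))/816 is an antiderivative of f.
Check: d/dw[-(-64*log(w + 1/2) + 34*log(w + 2) + 15*log(w**2 + 4) + 18*atan(w/2))/816] = 1/(2*w**4 + 5*w**3 + 10*w**2 + 20*w + 8) = f(w).
F(15/2) = -log(19/2)/24 - 5*log(241/4)/272 - 3*atan(15/4)/136 + 4*log(8)/51; F(5/2) = -log(9/2)/24 - 5*log(41/4)/272 - 3*atan(5/4)/136 + 4*log(3)/51.
Integral = F(15/2) - F(5/2) = -log(19/2)/24 - 4*log(3)/51 - 5*log(241/4)/272 - 3*atan(15/4)/136 + 3*atan(5/4)/136 + 5*log(41/4)/272 + log(9/2)/24 + 4*log(8)/51.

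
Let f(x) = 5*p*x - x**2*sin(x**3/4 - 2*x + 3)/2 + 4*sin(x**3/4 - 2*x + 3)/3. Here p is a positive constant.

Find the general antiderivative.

The integrand splits into summands that can be handled one at a time.
Check: d/dx[(15*p*x**2 + 4*cos(x**3/4 - 2*x + 3))/6] = 5*p*x - x**2*sin(x**3/4 - 2*x + 3)/2 + 4*sin(x**3/4 - 2*x + 3)/3 = f(x).

F(x) = (15*p*x**2 + 4*cos(x**3/4 - 2*x + 3))/6 + C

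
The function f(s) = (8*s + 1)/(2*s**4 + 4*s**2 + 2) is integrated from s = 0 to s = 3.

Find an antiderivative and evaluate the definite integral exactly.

Antiderivative: F(s) = (s**2*atan(s) + s + atan(s) - 8)/(4*(s**2 + 1)); value = atan(3)/4 + 15/8

Differentiate the proposed F(s) back; it has to land on f(s) exactly.
F(s) = (s**2*atan(s) + s + atan(s) - 8)/(4*(s**2 + 1)) is an antiderivative of f.
Check: d/ds[(s**2*atan(s) + s + atan(s) - 8)/(4*(s**2 + 1))] = (8*s + 1)/(2*s**4 + 4*s**2 + 2) = f(s).
F(3) = -1/8 + atan(3)/4; F(0) = -2.
Integral = F(3) - F(0) = atan(3)/4 + 15/8.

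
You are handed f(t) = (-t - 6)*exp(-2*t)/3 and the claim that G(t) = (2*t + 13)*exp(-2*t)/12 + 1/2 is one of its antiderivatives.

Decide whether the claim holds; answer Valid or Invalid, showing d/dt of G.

d/dt[G] = (-t - 6)*exp(-2*t)/3
This equals f(t) exactly, so the claim holds.

Valid - differentiating G returns exactly f.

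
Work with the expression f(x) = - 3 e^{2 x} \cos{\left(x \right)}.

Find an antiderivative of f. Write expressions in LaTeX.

An antiderivative is F(x) = - \frac{3 \left(\sin{\left(x \right)} + 2 \cos{\left(x \right)}\right) e^{2 x}}{5}.

A first test for any F(x): its x-derivative must equal f(x) identically.
Check: d/dx[- \frac{3 \left(\sin{\left(x \right)} + 2 \cos{\left(x \right)}\right) e^{2 x}}{5}] = - 3 e^{2 x} \cos{\left(x \right)} = f(x).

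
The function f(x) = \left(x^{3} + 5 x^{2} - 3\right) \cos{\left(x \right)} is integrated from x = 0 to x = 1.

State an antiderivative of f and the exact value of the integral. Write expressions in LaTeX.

Antiderivative: F(x) = x^{3} \sin{\left(x \right)} + 5 x^{2} \sin{\left(x \right)} + 3 x^{2} \cos{\left(x \right)} - 6 x \sin{\left(x \right)} + 10 x \cos{\left(x \right)} - 13 \sin{\left(x \right)} - 6 \cos{\left(x \right)}; value = - 13 \sin{\left(1 \right)} + 7 \cos{\left(1 \right)} + 6

An antiderivative F(x) passes only if d/dx[F] lands on f(x) exactly.
F(x) = x^{3} \sin{\left(x \right)} + 5 x^{2} \sin{\left(x \right)} + 3 x^{2} \cos{\left(x \right)} - 6 x \sin{\left(x \right)} + 10 x \cos{\left(x \right)} - 13 \sin{\left(x \right)} - 6 \cos{\left(x \right)} is an antiderivative of f.
Check: d/dx[x^{3} \sin{\left(x \right)} + 5 x^{2} \sin{\left(x \right)} + 3 x^{2} \cos{\left(x \right)} - 6 x \sin{\left(x \right)} + 10 x \cos{\left(x \right)} - 13 \sin{\left(x \right)} - 6 \cos{\left(x \right)}] = x^{3} \cos{\left(x \right)} + 5 x^{2} \cos{\left(x \right)} - 3 \cos{\left(x \right)}, which equals f(x).
F(1) = - 13 \sin{\left(1 \right)} + 7 \cos{\left(1 \right)}; F(0) = -6.
Integral = F(1) - F(0) = - 13 \sin{\left(1 \right)} + 7 \cos{\left(1 \right)} + 6.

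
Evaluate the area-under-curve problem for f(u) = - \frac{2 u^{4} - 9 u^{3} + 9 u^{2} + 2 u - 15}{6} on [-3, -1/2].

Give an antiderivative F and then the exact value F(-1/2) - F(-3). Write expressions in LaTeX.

Antiderivative: F(u) = - \frac{u \left(8 u^{4} - 45 u^{3} + 60 u^{2} + 20 u - 300\right)}{120}; value = - \frac{20075}{384}

Recover f(u) by differentiating a candidate F(u); any mismatch rules it out.
F(u) = - \frac{u \left(8 u^{4} - 45 u^{3} + 60 u^{2} + 20 u - 300\right)}{120} is an antiderivative of f.
Check: d/du[- \frac{u \left(8 u^{4} - 45 u^{3} + 60 u^{2} + 20 u - 300\right)}{120}] = - \frac{u^{4}}{3} + \frac{3 u^{3}}{2} - \frac{3 u^{2}}{2} - \frac{u}{3} + \frac{5}{2}, which equals f(u).
F(-1/2) = - \frac{2311}{1920}; F(-3) = \frac{2043}{40}.
Integral = F(-1/2) - F(-3) = - \frac{20075}{384}.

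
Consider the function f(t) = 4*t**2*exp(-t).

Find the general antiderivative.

F(t) = -4*t**2*exp(-t) - 8*t*exp(-t) - 8*exp(-t) + C

Recognize the product-rule pattern: f = u'v + uv' with u = -4*t**2 - 8*t - 8, v = exp(-t), so integration by parts undoes it.
Check: d/dt[-4*t**2*exp(-t) - 8*t*exp(-t) - 8*exp(-t)] = 4*t**2*exp(-t) = f(t).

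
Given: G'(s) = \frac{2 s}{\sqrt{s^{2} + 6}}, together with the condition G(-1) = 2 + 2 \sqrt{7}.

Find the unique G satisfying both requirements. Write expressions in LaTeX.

G(s) = 2 \left(\sqrt{s^{2} + 6} + 1\right)

G'(s) matches the chain-rule pattern g'(h)*h' with inner function h(s) = s^{2} + 6; substituting u = h(s) collapses the integral.
A general antiderivative is 2 \sqrt{s^{2} + 6} + C.
The condition gives C = 2 + 2 \sqrt{7} - (2 \sqrt{7}) = 2.
So G(s) = 2 \left(\sqrt{s^{2} + 6} + 1\right).
Check: d/ds[2 \left(\sqrt{s^{2} + 6} + 1\right)] = \frac{2 s}{\sqrt{s^{2} + 6}} = G'(s).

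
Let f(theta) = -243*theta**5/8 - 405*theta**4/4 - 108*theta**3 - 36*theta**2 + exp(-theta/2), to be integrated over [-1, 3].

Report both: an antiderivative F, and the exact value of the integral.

Antiderivative: F(theta) = -81*theta**6/16 - 81*theta**5/4 - 27*theta**4 - 12*theta**3 - 2*exp(-theta/2); value = -22245/2 - 2*exp(-3/2) + 2*exp(1/2)

The integrand splits into summands that can be handled one at a time.
F(theta) = -81*theta**6/16 - 81*theta**5/4 - 27*theta**4 - 12*theta**3 - 2*exp(-theta/2) is an antiderivative of f.
Check: d/dtheta[-81*theta**6/16 - 81*theta**5/4 - 27*theta**4 - 12*theta**3 - 2*exp(-theta/2)] = (-243*theta**5*exp(theta/2) - 810*theta**4*exp(theta/2) - 864*theta**3*exp(theta/2) - 288*theta**2*exp(theta/2) + 8)*exp(-theta/2)/8, which equals f(theta).
F(3) = -177957/16 - 2*exp(-3/2); F(-1) = 3/16 - 2*exp(1/2).
Integral = F(3) - F(-1) = -22245/2 - 2*exp(-3/2) + 2*exp(1/2).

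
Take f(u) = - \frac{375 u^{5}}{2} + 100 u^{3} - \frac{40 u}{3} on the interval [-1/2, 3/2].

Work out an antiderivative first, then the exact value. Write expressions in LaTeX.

Antiderivative: F(u) = - \frac{125 u^{6}}{4} + 25 u^{4} - \frac{20 u^{2}}{3}; value = - \frac{23405}{96}

The substitution w = \frac{4}{3} - 5 u^{2} works: f is exactly (dF/dw)*(dw/du) for that inner function.
F(u) = - \frac{125 u^{6}}{4} + 25 u^{4} - \frac{20 u^{2}}{3} is an antiderivative of f.
Check: d/du[- \frac{125 u^{6}}{4} + 25 u^{4} - \frac{20 u^{2}}{3}] = - \frac{375 u^{5}}{2} + 100 u^{3} - \frac{40 u}{3} = f(u).
F(3/2) = - \frac{62565}{256}; F(-1/2) = - \frac{455}{768}.
Integral = F(3/2) - F(-1/2) = - \frac{23405}{96}.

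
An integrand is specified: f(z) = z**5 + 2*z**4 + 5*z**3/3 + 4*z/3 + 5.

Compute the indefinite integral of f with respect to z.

Integrate term by term and add the pieces.
Check: d/dz[z**6/6 + 2*z**5/5 + 5*z**4/12 + 2*z**2/3 + 5*z] = z**5 + 2*z**4 + 5*z**3/3 + 4*z/3 + 5 = f(z).

F(z) = z**6/6 + 2*z**5/5 + 5*z**4/12 + 2*z**2/3 + 5*z + C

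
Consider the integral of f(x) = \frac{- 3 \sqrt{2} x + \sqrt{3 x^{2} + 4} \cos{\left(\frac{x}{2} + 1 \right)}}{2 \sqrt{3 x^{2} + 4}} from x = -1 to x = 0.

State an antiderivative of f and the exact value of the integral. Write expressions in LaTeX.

Recover f(x) by differentiating a candidate F(x); any mismatch rules it out.
F(x) = \frac{\sqrt{2} \left(- \sqrt{3 x^{2} + 4} + \sqrt{2} \sin{\left(\frac{x}{2} + 1 \right)}\right)}{2} is an antiderivative of f.
Check: d/dx[\frac{\sqrt{2} \left(- \sqrt{3 x^{2} + 4} + \sqrt{2} \sin{\left(\frac{x}{2} + 1 \right)}\right)}{2}] = \frac{- 3 \sqrt{2} x + \sqrt{3 x^{2} + 4} \cos{\left(\frac{x}{2} + 1 \right)}}{2 \sqrt{3 x^{2} + 4}} = f(x).
F(0) = - \sqrt{2} + \sin{\left(1 \right)}; F(-1) = - \frac{\sqrt{14}}{2} + \sin{\left(\frac{1}{2} \right)}.
Integral = F(0) - F(-1) = - \sqrt{2} - \sin{\left(\frac{1}{2} \right)} + \sin{\left(1 \right)} + \frac{\sqrt{14}}{2}.

Antiderivative: F(x) = \frac{\sqrt{2} \left(- \sqrt{3 x^{2} + 4} + \sqrt{2} \sin{\left(\frac{x}{2} + 1 \right)}\right)}{2}; value = - \sqrt{2} - \sin{\left(\frac{1}{2} \right)} + \sin{\left(1 \right)} + \frac{\sqrt{14}}{2}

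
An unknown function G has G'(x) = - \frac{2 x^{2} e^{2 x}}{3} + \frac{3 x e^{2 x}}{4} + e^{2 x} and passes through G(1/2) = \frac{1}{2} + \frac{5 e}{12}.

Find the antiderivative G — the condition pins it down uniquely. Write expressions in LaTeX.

G(x) = \frac{\left(- 16 x^{2} + 34 x + 7\right) e^{2 x} + 24}{48}

Recognize the product-rule pattern: G'(x) = u'v + uv' with u = - \frac{x^{2}}{3} + \frac{17 x}{24} + \frac{7}{48}, v = e^{2 x}, so integration by parts undoes it.
A general antiderivative is \frac{\left(- 16 x^{2} + 34 x + 7\right) e^{2 x}}{48} + C.
The condition gives C = \frac{1}{2} + \frac{5 e}{12} - (\frac{5 e}{12}) = \frac{1}{2}.
So G(x) = \frac{\left(- 16 x^{2} + 34 x + 7\right) e^{2 x} + 24}{48}.
Check: d/dx[\frac{\left(- 16 x^{2} + 34 x + 7\right) e^{2 x} + 24}{48}] = - \frac{2 x^{2} e^{2 x}}{3} + \frac{3 x e^{2 x}}{4} + e^{2 x} = G'(x).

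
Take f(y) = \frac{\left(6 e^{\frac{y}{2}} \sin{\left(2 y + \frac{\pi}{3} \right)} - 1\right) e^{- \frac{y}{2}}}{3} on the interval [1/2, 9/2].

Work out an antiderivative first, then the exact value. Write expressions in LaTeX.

Antiderivative: F(y) = - \cos{\left(2 y + \frac{\pi}{3} \right)} + \frac{2 e^{- \frac{y}{2}}}{3}; value = - \frac{2}{3 e^{\frac{1}{4}}} + \cos{\left(1 + \frac{\pi}{3} \right)} + \frac{2}{3 e^{\frac{9}{4}}} - \cos{\left(\frac{\pi}{3} + 9 \right)}

Whatever form F(y) takes, F'(y) = f(y) is non-negotiable.
F(y) = - \cos{\left(2 y + \frac{\pi}{3} \right)} + \frac{2 e^{- \frac{y}{2}}}{3} is an antiderivative of f.
Check: d/dy[- \cos{\left(2 y + \frac{\pi}{3} \right)} + \frac{2 e^{- \frac{y}{2}}}{3}] = \frac{\left(6 e^{\frac{y}{2}} \sin{\left(2 y + \frac{\pi}{3} \right)} - 1\right) e^{- \frac{y}{2}}}{3} = f(y).
F(9/2) = \frac{2}{3 e^{\frac{9}{4}}} - \cos{\left(\frac{\pi}{3} + 9 \right)}; F(1/2) = - \cos{\left(1 + \frac{\pi}{3} \right)} + \frac{2}{3 e^{\frac{1}{4}}}.
Integral = F(9/2) - F(1/2) = - \frac{2}{3 e^{\frac{1}{4}}} + \cos{\left(1 + \frac{\pi}{3} \right)} + \frac{2}{3 e^{\frac{9}{4}}} - \cos{\left(\frac{\pi}{3} + 9 \right)}.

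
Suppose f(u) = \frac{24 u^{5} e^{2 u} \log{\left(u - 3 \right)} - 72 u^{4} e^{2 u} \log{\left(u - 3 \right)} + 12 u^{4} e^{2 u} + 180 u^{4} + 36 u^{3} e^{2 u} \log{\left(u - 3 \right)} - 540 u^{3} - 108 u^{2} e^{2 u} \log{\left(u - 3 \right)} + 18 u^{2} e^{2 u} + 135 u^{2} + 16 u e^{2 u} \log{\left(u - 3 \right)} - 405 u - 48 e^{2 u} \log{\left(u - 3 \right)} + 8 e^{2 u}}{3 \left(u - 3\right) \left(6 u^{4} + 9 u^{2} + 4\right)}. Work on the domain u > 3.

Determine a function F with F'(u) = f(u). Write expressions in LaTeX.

Differentiate the proposed F(u) back; it has to land on f(u) exactly.
Check: d/du[\frac{2 e^{2 u} \log{\left(u - 3 \right)}}{3} + \frac{5 \log{\left(u^{4} + \frac{3 u^{2}}{2} + \frac{2}{3} \right)}}{2}] = \frac{24 u^{5} e^{2 u} \log{\left(u - 3 \right)} - 72 u^{4} e^{2 u} \log{\left(u - 3 \right)} + 12 u^{4} e^{2 u} + 180 u^{4} + 36 u^{3} e^{2 u} \log{\left(u - 3 \right)} - 540 u^{3} - 108 u^{2} e^{2 u} \log{\left(u - 3 \right)} + 18 u^{2} e^{2 u} + 135 u^{2} + 16 u e^{2 u} \log{\left(u - 3 \right)} - 405 u - 48 e^{2 u} \log{\left(u - 3 \right)} + 8 e^{2 u}}{18 u^{5} - 54 u^{4} + 27 u^{3} - 81 u^{2} + 12 u - 36}, which equals f(u).

An antiderivative is F(u) = \frac{2 e^{2 u} \log{\left(u - 3 \right)}}{3} + \frac{5 \log{\left(u^{4} + \frac{3 u^{2}}{2} + \frac{2}{3} \right)}}{2}.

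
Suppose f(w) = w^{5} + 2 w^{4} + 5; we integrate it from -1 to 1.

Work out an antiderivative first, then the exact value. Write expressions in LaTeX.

Integrate term by term and add the pieces.
F(w) = \frac{w \left(5 w^{5} + 12 w^{4} + 150\right)}{30} is an antiderivative of f.
Check: d/dw[\frac{w \left(5 w^{5} + 12 w^{4} + 150\right)}{30}] = w^{5} + 2 w^{4} + 5 = f(w).
F(1) = \frac{167}{30}; F(-1) = - \frac{157}{30}.
Integral = F(1) - F(-1) = \frac{54}{5}.

Antiderivative: F(w) = \frac{w \left(5 w^{5} + 12 w^{4} + 150\right)}{30}; value = \frac{54}{5}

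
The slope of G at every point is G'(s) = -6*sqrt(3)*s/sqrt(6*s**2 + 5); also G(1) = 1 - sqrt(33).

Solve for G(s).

G'(s) matches the chain-rule pattern g'(h)*h' with inner function h(s) = 2*s**2 + 5/3; substituting u = h(s) collapses the integral.
A general antiderivative is -3*sqrt(2*s**2 + 5/3) + C.
The condition gives C = 1 - sqrt(33) - (-sqrt(33)) = 1.
So G(s) = -sqrt(3)*sqrt(6*s**2 + 5) + 1.
Check: d/ds[-sqrt(3)*sqrt(6*s**2 + 5) + 1] = -6*sqrt(3)*s/sqrt(6*s**2 + 5) = G'(s).

G(s) = -sqrt(3)*sqrt(6*s**2 + 5) + 1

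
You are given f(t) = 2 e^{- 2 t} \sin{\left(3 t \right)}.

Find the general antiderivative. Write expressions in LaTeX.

F(t) = - \frac{4 e^{- 2 t} \sin{\left(3 t \right)}}{13} - \frac{6 e^{- 2 t} \cos{\left(3 t \right)}}{13} + C

Whatever form F(t) takes, F'(t) = f(t) is non-negotiable.
Check: d/dt[- \frac{4 e^{- 2 t} \sin{\left(3 t \right)}}{13} - \frac{6 e^{- 2 t} \cos{\left(3 t \right)}}{13}] = 2 e^{- 2 t} \sin{\left(3 t \right)} = f(t).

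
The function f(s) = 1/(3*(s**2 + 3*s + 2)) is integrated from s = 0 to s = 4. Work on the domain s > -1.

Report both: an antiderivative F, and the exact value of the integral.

Antiderivative: F(s) = (log(s + 1) - log(s + 2))/3; value = -log(6)/3 + log(2)/3 + log(5)/3

Factor the denominator (3*(s + 1)*(s + 2)) and decompose: f = -1/(3*(s + 2)) + 1/(3*(s + 1)); each piece integrates to a log, atan, or power term.
F(s) = (log(s + 1) - log(s + 2))/3 is an antiderivative of f.
Check: d/ds[(log(s + 1) - log(s + 2))/3] = 1/(3*s**2 + 9*s + 6), which equals f(s).
F(4) = -log(6)/3 + log(5)/3; F(0) = -log(2)/3.
Integral = F(4) - F(0) = -log(6)/3 + log(2)/3 + log(5)/3.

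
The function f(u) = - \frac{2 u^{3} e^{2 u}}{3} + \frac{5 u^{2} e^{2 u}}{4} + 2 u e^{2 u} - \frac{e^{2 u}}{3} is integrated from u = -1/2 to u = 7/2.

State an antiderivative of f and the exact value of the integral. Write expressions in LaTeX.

f has the shape v'r + vr' for v = - \frac{u^{3}}{3} + \frac{9 u^{2}}{8} - \frac{u}{8} - \frac{5}{48} and r = e^{2 u} — it is the derivative of the product v*r.
F(u) = - \frac{u^{3} e^{2 u}}{3} + \frac{9 u^{2} e^{2 u}}{8} - \frac{u e^{2 u}}{8} - \frac{5 e^{2 u}}{48} is an antiderivative of f.
Check: d/du[- \frac{u^{3} e^{2 u}}{3} + \frac{9 u^{2} e^{2 u}}{8} - \frac{u e^{2 u}}{8} - \frac{5 e^{2 u}}{48}] = - \frac{2 u^{3} e^{2 u}}{3} + \frac{5 u^{2} e^{2 u}}{4} + 2 u e^{2 u} - \frac{e^{2 u}}{3} = f(u).
F(7/2) = - \frac{101 e^{7}}{96}; F(-1/2) = \frac{9}{32 e}.
Integral = F(7/2) - F(-1/2) = - \frac{101 e^{7}}{96} - \frac{9}{32 e}.

Antiderivative: F(u) = - \frac{u^{3} e^{2 u}}{3} + \frac{9 u^{2} e^{2 u}}{8} - \frac{u e^{2 u}}{8} - \frac{5 e^{2 u}}{48}; value = - \frac{101 e^{7}}{96} - \frac{9}{32 e}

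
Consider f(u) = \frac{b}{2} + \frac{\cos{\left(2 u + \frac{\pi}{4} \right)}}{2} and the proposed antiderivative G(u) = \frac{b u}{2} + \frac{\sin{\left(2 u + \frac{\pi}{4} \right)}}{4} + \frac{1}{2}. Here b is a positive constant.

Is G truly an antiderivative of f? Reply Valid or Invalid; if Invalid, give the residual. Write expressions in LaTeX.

d/du[G] = \frac{b}{2} + \frac{\cos{\left(2 u + \frac{\pi}{4} \right)}}{2}
This equals f(u) exactly, so the claim holds.

Valid: G'(u) = f(u).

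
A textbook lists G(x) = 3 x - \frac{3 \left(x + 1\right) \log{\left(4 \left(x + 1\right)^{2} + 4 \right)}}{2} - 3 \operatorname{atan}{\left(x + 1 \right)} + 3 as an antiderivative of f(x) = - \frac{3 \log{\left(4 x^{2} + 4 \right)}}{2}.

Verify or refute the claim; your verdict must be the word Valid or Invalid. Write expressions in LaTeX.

d/dx[G] = - \frac{3 \log{\left(x^{2} + 2 x + 2 \right)}}{2} - 3 \log{\left(2 \right)}
d/dx[G] - f(x) = \frac{3 \log{\left(x^{2} + 1 \right)}}{2} - \frac{3 \log{\left(x^{2} + 2 x + 2 \right)}}{2} != 0.

Invalid: d/dx[G] - f = \frac{3 \log{\left(x^{2} + 1 \right)}}{2} - \frac{3 \log{\left(x^{2} + 2 x + 2 \right)}}{2}, which is not 0.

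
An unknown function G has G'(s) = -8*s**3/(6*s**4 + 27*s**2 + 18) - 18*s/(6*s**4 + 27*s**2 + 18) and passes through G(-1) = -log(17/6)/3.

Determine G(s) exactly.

The substitution u = s**4/3 + 3*s**2/2 + 1 works: G'(s) is exactly (dG/du)*(du/ds) for that inner function.
A general antiderivative is -log(s**4/3 + 3*s**2/2 + 1)/3 + C.
The condition gives C = -log(17/6)/3 - (-log(17/6)/3) = 0.
So G(s) = -log(s**4/3 + 3*s**2/2 + 1)/3.
Check: d/ds[-log(s**4/3 + 3*s**2/2 + 1)/3] = (-8*s**3 - 18*s)/(6*s**4 + 27*s**2 + 18), which equals G'(s).

G(s) = -log(s**4/3 + 3*s**2/2 + 1)/3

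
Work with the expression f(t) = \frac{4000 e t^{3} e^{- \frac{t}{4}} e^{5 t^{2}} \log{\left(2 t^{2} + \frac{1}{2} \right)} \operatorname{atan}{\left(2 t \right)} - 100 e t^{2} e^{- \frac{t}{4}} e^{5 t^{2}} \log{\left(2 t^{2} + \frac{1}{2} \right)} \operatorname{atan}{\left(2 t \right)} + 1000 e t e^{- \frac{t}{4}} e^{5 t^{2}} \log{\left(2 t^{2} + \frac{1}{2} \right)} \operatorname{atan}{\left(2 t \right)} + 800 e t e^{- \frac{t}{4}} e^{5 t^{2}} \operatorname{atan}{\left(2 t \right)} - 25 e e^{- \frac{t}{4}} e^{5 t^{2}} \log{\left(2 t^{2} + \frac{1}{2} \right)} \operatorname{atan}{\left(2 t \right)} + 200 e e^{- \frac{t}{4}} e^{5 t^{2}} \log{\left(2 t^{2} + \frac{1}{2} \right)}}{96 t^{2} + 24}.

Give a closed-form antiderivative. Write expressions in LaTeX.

For F(t) to be correct the identity F'(t) - f(t) = 0 must hold.
Check: d/dt[\frac{25 e e^{- \frac{t}{4}} e^{5 t^{2}} \log{\left(2 t^{2} + \frac{1}{2} \right)} \operatorname{atan}{\left(2 t \right)}}{6}] = \frac{4000 e t^{3} e^{5 t^{2}} \log{\left(2 t^{2} + \frac{1}{2} \right)} \operatorname{atan}{\left(2 t \right)} - 100 e t^{2} e^{5 t^{2}} \log{\left(2 t^{2} + \frac{1}{2} \right)} \operatorname{atan}{\left(2 t \right)} + 1000 e t e^{5 t^{2}} \log{\left(2 t^{2} + \frac{1}{2} \right)} \operatorname{atan}{\left(2 t \right)} + 800 e t e^{5 t^{2}} \operatorname{atan}{\left(2 t \right)} - 25 e e^{5 t^{2}} \log{\left(2 t^{2} + \frac{1}{2} \right)} \operatorname{atan}{\left(2 t \right)} + 200 e e^{5 t^{2}} \log{\left(2 t^{2} + \frac{1}{2} \right)}}{96 t^{2} e^{\frac{t}{4}} + 24 e^{\frac{t}{4}}}, which equals f(t).

An antiderivative is F(t) = \frac{25 e e^{- \frac{t}{4}} e^{5 t^{2}} \log{\left(2 t^{2} + \frac{1}{2} \right)} \operatorname{atan}{\left(2 t \right)}}{6}.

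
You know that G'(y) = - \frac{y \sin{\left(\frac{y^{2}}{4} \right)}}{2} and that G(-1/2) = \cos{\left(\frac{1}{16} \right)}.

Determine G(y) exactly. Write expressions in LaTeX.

G(y) = \cos{\left(\frac{y^{2}}{4} \right)}

G'(y) matches the chain-rule pattern g'(h)*h' with inner function h(y) = \frac{y^{2}}{4}; substituting u = h(y) collapses the integral.
A general antiderivative is \cos{\left(\frac{y^{2}}{4} \right)} + C.
The condition gives C = \cos{\left(\frac{1}{16} \right)} - (\cos{\left(\frac{1}{16} \right)}) = 0.
So G(y) = \cos{\left(\frac{y^{2}}{4} \right)}.
Check: d/dy[\cos{\left(\frac{y^{2}}{4} \right)}] = - \frac{y \sin{\left(\frac{y^{2}}{4} \right)}}{2} = G'(y).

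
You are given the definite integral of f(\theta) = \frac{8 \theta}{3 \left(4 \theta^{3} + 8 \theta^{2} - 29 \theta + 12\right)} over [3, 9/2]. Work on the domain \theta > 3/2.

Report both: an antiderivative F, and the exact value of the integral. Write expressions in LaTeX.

The denominator factors as 3 \left(\theta + 4\right) \left(2 \theta - 3\right) \left(2 \theta - 1\right); partial fractions split f into directly integrable pieces: - \frac{4}{27 \left(2 \theta - 1\right)} + \frac{4}{11 \left(2 \theta - 3\right)} - \frac{32}{297 \left(\theta + 4\right)}.
F(\theta) = - \frac{2 \left(- 27 \log{\left(\theta - \frac{3}{2} \right)} + 11 \log{\left(\theta - \frac{1}{2} \right)} + 16 \log{\left(\theta + 4 \right)}\right)}{297} is an antiderivative of f.
Check: d/d\theta[- \frac{2 \left(- 27 \log{\left(\theta - \frac{3}{2} \right)} + 11 \log{\left(\theta - \frac{1}{2} \right)} + 16 \log{\left(\theta + 4 \right)}\right)}{297}] = \frac{8 \theta}{12 \theta^{3} + 24 \theta^{2} - 87 \theta + 36}, which equals f(\theta).
F(9/2) = - \frac{32 \log{\left(\frac{17}{2} \right)}}{297} - \frac{2 \log{\left(4 \right)}}{27} + \frac{2 \log{\left(3 \right)}}{11}; F(3) = - \frac{32 \log{\left(7 \right)}}{297} - \frac{2 \log{\left(\frac{5}{2} \right)}}{27} + \frac{2 \log{\left(\frac{3}{2} \right)}}{11}.
Integral = F(9/2) - F(3) = - \frac{32 \log{\left(\frac{17}{2} \right)}}{297} - \frac{2 \log{\left(4 \right)}}{27} - \frac{2 \log{\left(\frac{3}{2} \right)}}{11} + \frac{2 \log{\left(\frac{5}{2} \right)}}{27} + \frac{2 \log{\left(3 \right)}}{11} + \frac{32 \log{\left(7 \right)}}{297}.

Antiderivative: F(\theta) = - \frac{2 \left(- 27 \log{\left(\theta - \frac{3}{2} \right)} + 11 \log{\left(\theta - \frac{1}{2} \right)} + 16 \log{\left(\theta + 4 \right)}\right)}{297}; value = - \frac{32 \log{\left(\frac{17}{2} \right)}}{297} - \frac{2 \log{\left(4 \right)}}{27} - \frac{2 \log{\left(\frac{3}{2} \right)}}{11} + \frac{2 \log{\left(\frac{5}{2} \right)}}{27} + \frac{2 \log{\left(3 \right)}}{11} + \frac{32 \log{\left(7 \right)}}{297}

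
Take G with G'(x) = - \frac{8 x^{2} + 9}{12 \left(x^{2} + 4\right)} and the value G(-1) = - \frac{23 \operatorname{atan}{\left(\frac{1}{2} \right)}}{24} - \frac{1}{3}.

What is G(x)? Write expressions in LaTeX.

Recover the given G'(x) by differentiating a candidate G(x); any mismatch rules it out.
A general antiderivative is - \frac{2 x}{3} + \frac{23 \operatorname{atan}{\left(\frac{x}{2} \right)}}{24} + C.
The condition gives C = - \frac{23 \operatorname{atan}{\left(\frac{1}{2} \right)}}{24} - \frac{1}{3} - (\frac{2}{3} - \frac{23 \operatorname{atan}{\left(\frac{1}{2} \right)}}{24}) = -1.
So G(x) = \frac{- 16 x + 23 \operatorname{atan}{\left(\frac{x}{2} \right)} - 24}{24}.
Check: d/dx[\frac{- 16 x + 23 \operatorname{atan}{\left(\frac{x}{2} \right)} - 24}{24}] = \frac{- 8 x^{2} - 9}{12 x^{2} + 48}, which equals G'(x).

G(x) = \frac{- 16 x + 23 \operatorname{atan}{\left(\frac{x}{2} \right)} - 24}{24}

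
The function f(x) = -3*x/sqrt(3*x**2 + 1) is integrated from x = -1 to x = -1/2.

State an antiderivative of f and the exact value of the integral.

Antiderivative: F(x) = -sqrt(3*x**2 + 1); value = 2 - sqrt(7)/2

The substitution u = 3*x**2 + 1 works: f is exactly (dF/du)*(du/dx) for that inner function.
F(x) = -sqrt(3*x**2 + 1) is an antiderivative of f.
Check: d/dx[-sqrt(3*x**2 + 1)] = -3*x/sqrt(3*x**2 + 1) = f(x).
F(-1/2) = -sqrt(7)/2; F(-1) = -2.
Integral = F(-1/2) - F(-1) = 2 - sqrt(7)/2.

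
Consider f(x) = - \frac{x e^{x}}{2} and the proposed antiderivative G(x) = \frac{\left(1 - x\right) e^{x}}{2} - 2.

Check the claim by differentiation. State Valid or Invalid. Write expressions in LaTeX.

Valid. The derivative of G reproduces f.

d/dx[G] = - \frac{x e^{x}}{2}
This equals f(x) exactly, so the claim holds.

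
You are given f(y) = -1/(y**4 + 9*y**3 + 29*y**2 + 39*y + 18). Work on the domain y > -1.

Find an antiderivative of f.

An antiderivative is F(y) = -log(y + 1)/4 + log(y + 2) - 3*log(y + 3)/4 + 1/(2*y + 6).

Factor the denominator ((y + 1)*(y + 2)*(y + 3)**2) and decompose: f = -3/(4*(y + 3)) - 1/(2*(y + 3)**2) + 1/(y + 2) - 1/(4*(y + 1)); each piece integrates to a log, atan, or power term.
Check: d/dy[-log(y + 1)/4 + log(y + 2) - 3*log(y + 3)/4 + 1/(2*y + 6)] = -1/(y**4 + 9*y**3 + 29*y**2 + 39*y + 18) = f(y).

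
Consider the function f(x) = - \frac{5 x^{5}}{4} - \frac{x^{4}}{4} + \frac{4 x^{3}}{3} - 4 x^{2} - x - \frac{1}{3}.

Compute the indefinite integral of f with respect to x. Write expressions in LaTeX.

Integrate term by term and add the pieces.
Check: d/dx[- \frac{5 x^{6}}{24} - \frac{x^{5}}{20} + \frac{x^{4}}{3} - \frac{4 x^{3}}{3} - \frac{x^{2}}{2} - \frac{x}{3}] = - \frac{5 x^{5}}{4} - \frac{x^{4}}{4} + \frac{4 x^{3}}{3} - 4 x^{2} - x - \frac{1}{3} = f(x).

F(x) = - \frac{5 x^{6}}{24} - \frac{x^{5}}{20} + \frac{x^{4}}{3} - \frac{4 x^{3}}{3} - \frac{x^{2}}{2} - \frac{x}{3} + C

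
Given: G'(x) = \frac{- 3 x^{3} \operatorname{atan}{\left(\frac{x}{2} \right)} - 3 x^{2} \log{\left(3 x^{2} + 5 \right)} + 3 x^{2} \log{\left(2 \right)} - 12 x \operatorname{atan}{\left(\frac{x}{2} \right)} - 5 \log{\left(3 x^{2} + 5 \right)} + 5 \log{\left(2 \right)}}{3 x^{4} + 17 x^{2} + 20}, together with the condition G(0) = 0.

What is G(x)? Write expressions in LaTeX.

G'(x) has the shape u'v + uv' for u = - \frac{\operatorname{atan}{\left(\frac{x}{2} \right)}}{2} and v = \log{\left(\frac{3 x^{2}}{2} + \frac{5}{2} \right)} — it is the derivative of the product u*v.
A general antiderivative is - \frac{\log{\left(\frac{3 x^{2}}{2} + \frac{5}{2} \right)} \operatorname{atan}{\left(\frac{x}{2} \right)}}{2} + C.
The condition gives C = 0 - (0) = 0.
So G(x) = - \frac{\log{\left(3 x^{2} + 5 \right)} \operatorname{atan}{\left(\frac{x}{2} \right)}}{2} + \frac{\log{\left(2 \right)} \operatorname{atan}{\left(\frac{x}{2} \right)}}{2}.
Check: d/dx[- \frac{\log{\left(3 x^{2} + 5 \right)} \operatorname{atan}{\left(\frac{x}{2} \right)}}{2} + \frac{\log{\left(2 \right)} \operatorname{atan}{\left(\frac{x}{2} \right)}}{2}] = \frac{- 3 x^{3} \operatorname{atan}{\left(\frac{x}{2} \right)} - 3 x^{2} \log{\left(3 x^{2} + 5 \right)} + 3 x^{2} \log{\left(2 \right)} - 12 x \operatorname{atan}{\left(\frac{x}{2} \right)} - 5 \log{\left(3 x^{2} + 5 \right)} + 5 \log{\left(2 \right)}}{3 x^{4} + 17 x^{2} + 20} = G'(x).

G(x) = - \frac{\log{\left(3 x^{2} + 5 \right)} \operatorname{atan}{\left(\frac{x}{2} \right)}}{2} + \frac{\log{\left(2 \right)} \operatorname{atan}{\left(\frac{x}{2} \right)}}{2}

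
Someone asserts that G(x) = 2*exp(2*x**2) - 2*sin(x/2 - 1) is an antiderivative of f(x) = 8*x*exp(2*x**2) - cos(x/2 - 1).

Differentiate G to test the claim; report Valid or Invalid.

Valid: G'(x) = f(x).

d/dx[G] = 8*x*exp(2*x**2) - cos(x/2 - 1)
This equals f(x) exactly, so the claim holds.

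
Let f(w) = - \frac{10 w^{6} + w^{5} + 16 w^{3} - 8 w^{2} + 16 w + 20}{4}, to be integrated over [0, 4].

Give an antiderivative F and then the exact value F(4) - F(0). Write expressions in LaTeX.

Recover f(w) by differentiating a candidate F(w); any mismatch rules it out.
F(w) = - \frac{5 w^{7}}{14} - \frac{w^{6}}{24} - w^{4} + \frac{2 w^{3}}{3} - 2 w^{2} - 5 w is an antiderivative of f.
Check: d/dw[- \frac{5 w^{7}}{14} - \frac{w^{6}}{24} - w^{4} + \frac{2 w^{3}}{3} - 2 w^{2} - 5 w] = - \frac{5 w^{6}}{2} - \frac{w^{5}}{4} - 4 w^{3} + 2 w^{2} - 4 w - 5, which equals f(w).
F(4) = - \frac{44012}{7}; F(0) = 0.
Integral = F(4) - F(0) = - \frac{44012}{7}.

Antiderivative: F(w) = - \frac{5 w^{7}}{14} - \frac{w^{6}}{24} - w^{4} + \frac{2 w^{3}}{3} - 2 w^{2} - 5 w; value = - \frac{44012}{7}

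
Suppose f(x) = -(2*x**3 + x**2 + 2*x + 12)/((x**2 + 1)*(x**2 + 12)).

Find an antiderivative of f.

Whatever form F(x) takes, F'(x) = f(x) is non-negotiable.
Check: d/dx[-log(x**2/2 + 6) - atan(x)] = (-2*x**3 - x**2 - 2*x - 12)/(x**4 + 13*x**2 + 12), which equals f(x).

An antiderivative is F(x) = -log(x**2/2 + 6) - atan(x).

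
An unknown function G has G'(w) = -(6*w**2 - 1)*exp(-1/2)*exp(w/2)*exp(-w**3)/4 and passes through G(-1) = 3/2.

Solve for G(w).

G'(w) matches the chain-rule pattern g'(h)*h' with inner function h(w) = -w**3 + w/2 - 1/2; substituting u = h(w) collapses the integral.
A general antiderivative is exp(-w**3 + w/2 - 1/2)/2 + C.
The condition gives C = 3/2 - (1/2) = 1.
So G(w) = exp(-1/2)*exp(w/2)*exp(-w**3)/2 + 1.
Check: d/dw[exp(-1/2)*exp(w/2)*exp(-w**3)/2 + 1] = (-6*w**2*exp(w/2) + exp(w/2))*exp(-1/2)*exp(-w**3)/4, which equals G'(w).

G(w) = exp(-1/2)*exp(w/2)*exp(-w**3)/2 + 1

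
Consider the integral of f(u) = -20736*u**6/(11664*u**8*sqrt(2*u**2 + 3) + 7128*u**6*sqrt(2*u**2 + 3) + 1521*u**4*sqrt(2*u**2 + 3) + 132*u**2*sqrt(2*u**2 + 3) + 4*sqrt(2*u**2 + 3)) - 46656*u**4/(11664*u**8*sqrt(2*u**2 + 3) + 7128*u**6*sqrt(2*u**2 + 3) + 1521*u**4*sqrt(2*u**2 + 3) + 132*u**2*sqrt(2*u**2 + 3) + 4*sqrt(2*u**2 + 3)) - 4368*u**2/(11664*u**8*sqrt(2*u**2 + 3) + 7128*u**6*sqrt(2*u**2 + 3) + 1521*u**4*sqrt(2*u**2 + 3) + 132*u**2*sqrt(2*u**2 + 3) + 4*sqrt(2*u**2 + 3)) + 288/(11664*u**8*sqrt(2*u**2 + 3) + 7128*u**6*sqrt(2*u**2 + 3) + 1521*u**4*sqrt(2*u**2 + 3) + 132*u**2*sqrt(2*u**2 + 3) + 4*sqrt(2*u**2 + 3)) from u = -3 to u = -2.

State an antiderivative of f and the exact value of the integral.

Integrate term by term and add the pieces.
F(u) = 48*u*sqrt(2*u**2 + 3)/((9*u**2 + 2)*(12*u**2 + 1)) is an antiderivative of f.
Check: d/du[48*u*sqrt(2*u**2 + 3)/((9*u**2 + 2)*(12*u**2 + 1))] = (-20736*u**6 - 46656*u**4 - 4368*u**2 + 288)/(11664*u**8*sqrt(2*u**2 + 3) + 7128*u**6*sqrt(2*u**2 + 3) + 1521*u**4*sqrt(2*u**2 + 3) + 132*u**2*sqrt(2*u**2 + 3) + 4*sqrt(2*u**2 + 3)), which equals f(u).
F(-2) = -48*sqrt(11)/931; F(-3) = -144*sqrt(21)/9047.
Integral = F(-2) - F(-3) = -48*sqrt(11)/931 + 144*sqrt(21)/9047.

Antiderivative: F(u) = 48*u*sqrt(2*u**2 + 3)/((9*u**2 + 2)*(12*u**2 + 1)); value = -48*sqrt(11)/931 + 144*sqrt(21)/9047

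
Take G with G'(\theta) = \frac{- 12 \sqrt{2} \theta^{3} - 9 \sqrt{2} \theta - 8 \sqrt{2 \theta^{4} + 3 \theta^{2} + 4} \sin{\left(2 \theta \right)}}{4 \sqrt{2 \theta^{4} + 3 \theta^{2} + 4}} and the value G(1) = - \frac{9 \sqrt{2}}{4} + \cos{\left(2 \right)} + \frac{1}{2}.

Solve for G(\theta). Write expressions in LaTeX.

Check a candidate G(\theta) by differentiating: d/d\theta[G] must match the given G'(\theta).
A general antiderivative is - \frac{3 \sqrt{\theta^{4} + \frac{3 \theta^{2}}{2} + 2}}{2} + \cos{\left(2 \theta \right)} + C.
The condition gives C = - \frac{9 \sqrt{2}}{4} + \cos{\left(2 \right)} + \frac{1}{2} - (- \frac{9 \sqrt{2}}{4} + \cos{\left(2 \right)}) = \frac{1}{2}.
So G(\theta) = \frac{- 3 \sqrt{2} \sqrt{2 \theta^{4} + 3 \theta^{2} + 4} + 4 \cos{\left(2 \theta \right)} + 2}{4}.
Check: d/d\theta[\frac{- 3 \sqrt{2} \sqrt{2 \theta^{4} + 3 \theta^{2} + 4} + 4 \cos{\left(2 \theta \right)} + 2}{4}] = \frac{- 12 \sqrt{2} \theta^{3} - 9 \sqrt{2} \theta - 8 \sqrt{2 \theta^{4} + 3 \theta^{2} + 4} \sin{\left(2 \theta \right)}}{4 \sqrt{2 \theta^{4} + 3 \theta^{2} + 4}} = G'(\theta).

G(\theta) = \frac{- 3 \sqrt{2} \sqrt{2 \theta^{4} + 3 \theta^{2} + 4} + 4 \cos{\left(2 \theta \right)} + 2}{4}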